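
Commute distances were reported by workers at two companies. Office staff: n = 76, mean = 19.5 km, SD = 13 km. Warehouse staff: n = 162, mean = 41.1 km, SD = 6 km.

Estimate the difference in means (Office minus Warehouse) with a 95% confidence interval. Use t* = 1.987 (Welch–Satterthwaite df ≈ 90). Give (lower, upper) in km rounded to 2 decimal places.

(-24.71, -18.49)

Standard errors of each mean: 13/√76 = 1.4912 and 6/√162 = 0.4714.
SE(x̄₁ − x̄₂) = √(1.4912² + 0.4714²) = 1.5639 for independent samples with unequal variances.
With t* = 1.987, the margin is 1.987 × 1.5639 = 3.1075.
x̄₁ − x̄₂ = 19.5 − 41.1 = -21.6000; the interval is -21.6000 ± 3.1075 = (-24.71, -18.49).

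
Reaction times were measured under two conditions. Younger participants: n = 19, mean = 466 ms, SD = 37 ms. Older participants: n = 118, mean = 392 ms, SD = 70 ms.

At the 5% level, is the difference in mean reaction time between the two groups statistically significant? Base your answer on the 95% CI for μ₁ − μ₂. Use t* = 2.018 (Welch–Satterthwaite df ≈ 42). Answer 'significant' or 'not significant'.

significant

SE₁ = s₁/√n₁ = 37/√19 = 8.4884; SE₂ = 70/√118 = 6.4440.
Independent samples, unequal variances: SE_diff = √(SE₁² + SE₂²) = √(72.05293456 + 41.525136) = 10.6573.
t* = 2.018, so margin of error = 2.018 × 10.6573 = 21.5064.
Difference in means = 466 − 392 = 74.0000.
74.0000 ± 21.5064 → (52.4936, 95.5064).
The interval (52.4936, 95.5064) does not contain 0, so the difference is significant.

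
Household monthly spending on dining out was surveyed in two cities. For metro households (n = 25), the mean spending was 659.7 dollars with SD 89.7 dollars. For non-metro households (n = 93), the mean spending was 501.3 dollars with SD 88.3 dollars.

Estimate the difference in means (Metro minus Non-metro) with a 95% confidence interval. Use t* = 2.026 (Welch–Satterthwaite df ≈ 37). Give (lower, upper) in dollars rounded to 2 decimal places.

Standard errors of each mean: 89.7/√25 = 17.9400 and 88.3/√93 = 9.1563.
SE(x̄₁ − x̄₂) = √(17.9400² + 9.1563²) = 20.1415 for independent samples with unequal variances.
With t* = 2.026, the margin is 2.026 × 20.1415 = 40.8067.
x̄₁ − x̄₂ = 659.7 − 501.3 = 158.4000; the interval is 158.4000 ± 40.8067 = (117.59, 199.21).

(117.59, 199.21)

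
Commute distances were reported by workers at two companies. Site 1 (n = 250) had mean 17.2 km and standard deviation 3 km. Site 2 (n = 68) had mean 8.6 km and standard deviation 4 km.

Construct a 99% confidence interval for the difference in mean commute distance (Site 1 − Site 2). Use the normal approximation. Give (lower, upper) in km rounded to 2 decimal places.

Standard errors of each mean: 3/√250 = 0.1897 and 4/√68 = 0.4851.
SE(x̄₁ − x̄₂) = √(0.1897² + 0.4851²) = 0.5209 for independent samples with unequal variances.
With z* = 2.576, the margin is 2.576 × 0.5209 = 1.3418.
x̄₁ − x̄₂ = 17.2 − 8.6 = 8.6000; the interval is 8.6000 ± 1.3418 = (7.26, 9.94).

(7.26, 9.94)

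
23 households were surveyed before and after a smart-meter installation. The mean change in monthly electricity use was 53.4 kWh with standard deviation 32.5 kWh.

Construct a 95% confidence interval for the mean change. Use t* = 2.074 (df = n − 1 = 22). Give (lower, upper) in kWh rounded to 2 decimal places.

Paired design: SE = s_d/√n = 32.5/√23 = 6.7767.
t* = 2.074; margin of error = 2.074 × 6.7767 = 14.0549.
53.4 ± 14.0549 → (39.35, 67.45).

(39.35, 67.45)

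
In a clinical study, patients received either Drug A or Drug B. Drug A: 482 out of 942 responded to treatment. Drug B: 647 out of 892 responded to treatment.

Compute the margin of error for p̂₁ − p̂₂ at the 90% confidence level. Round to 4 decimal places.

0.0364

First, p̂₁ = 482/942 = 0.5117; p̂₂ = 647/892 = 0.7253.
The two standard errors are √(0.5117×0.4883/942) = 0.01629 and √(0.7253×0.2747/892) = 0.01495.
Because the samples are independent, SE_diff = √(0.01629² + 0.01495²) = 0.02211.
Using z* = 1.645 for 90%, ME = 1.645 × 0.02211 = 0.03637.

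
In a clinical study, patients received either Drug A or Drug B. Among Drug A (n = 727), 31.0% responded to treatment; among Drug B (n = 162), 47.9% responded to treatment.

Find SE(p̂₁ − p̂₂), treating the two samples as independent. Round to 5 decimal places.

SE₁ = √(p̂₁(1−p̂₁)/n₁) = √(0.3100·0.6900/727) = 0.01715; SE₂ = √(0.4790·0.5210/162) = 0.03925.
Independent samples: SE of the difference = √(SE₁² + SE₂²) = √(0.0002941225 + 0.0015405625) = 0.04283.

0.04283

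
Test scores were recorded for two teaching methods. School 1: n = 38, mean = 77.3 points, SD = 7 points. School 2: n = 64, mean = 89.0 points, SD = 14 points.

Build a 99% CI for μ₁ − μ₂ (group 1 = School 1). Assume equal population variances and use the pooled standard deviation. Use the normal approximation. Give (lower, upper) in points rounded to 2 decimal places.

s_p = √[((n₁−1)s₁² + (n₂−1)s₂²)/(n₁+n₂−2)] = √[(37·7² + 63·14²)/100] = 11.9000.
SE = 11.9000·√(1/38 + 1/64) = 2.4371.
With z* = 2.576, margin = 2.576 × 2.4371 = 6.2780.
x̄₁ − x̄₂ = 77.3 − 89.0 = -11.7000; interval -11.7000 ± 6.2780 = (-17.98, -5.42).

(-17.98, -5.42)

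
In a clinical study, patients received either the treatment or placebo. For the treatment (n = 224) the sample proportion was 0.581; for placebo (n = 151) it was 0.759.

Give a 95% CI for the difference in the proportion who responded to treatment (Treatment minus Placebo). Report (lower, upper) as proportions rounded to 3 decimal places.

(-0.272, -0.084)

Each SE is √(p̂(1−p̂)/n): √(0.5810·0.4190/224) = 0.03297 and √(0.7590·0.2410/151) = 0.03480.
SE(p̂₁ − p̂₂) = √(SE₁² + SE₂²) = √(0.0010870209 + 0.00121104) = 0.04794, since the two samples are independent.
At 95% confidence z* = 1.960; margin = 1.960 × 0.04794 = 0.09396.
The difference is 0.5810 − 0.7590 = -0.1780, so the interval is -0.1780 ± 0.09396 = (-0.272, -0.084).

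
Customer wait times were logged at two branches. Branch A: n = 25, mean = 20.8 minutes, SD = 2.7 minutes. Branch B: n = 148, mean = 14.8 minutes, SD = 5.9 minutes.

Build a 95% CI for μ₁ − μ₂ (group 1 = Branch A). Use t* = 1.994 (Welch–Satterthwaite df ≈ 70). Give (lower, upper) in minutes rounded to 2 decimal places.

Standard errors of each mean: 2.7/√25 = 0.5400 and 5.9/√148 = 0.4850.
SE(x̄₁ − x̄₂) = √(0.5400² + 0.4850²) = 0.7258 for independent samples with unequal variances.
With t* = 1.994, the margin is 1.994 × 0.7258 = 1.4472.
x̄₁ − x̄₂ = 20.8 − 14.8 = 6.0000; the interval is 6.0000 ± 1.4472 = (4.55, 7.45).

(4.55, 7.45)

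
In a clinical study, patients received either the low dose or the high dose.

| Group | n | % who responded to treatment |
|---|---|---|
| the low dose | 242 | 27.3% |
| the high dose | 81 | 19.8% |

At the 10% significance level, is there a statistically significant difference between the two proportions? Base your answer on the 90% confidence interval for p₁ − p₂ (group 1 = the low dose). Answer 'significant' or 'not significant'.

not significant

SE₁ = √(p̂₁(1−p̂₁)/n₁) = √(0.2730·0.7270/242) = 0.02864; SE₂ = √(0.1980·0.8020/81) = 0.04428.
Independent samples: SE of the difference = √(SE₁² + SE₂²) = √(0.0008202496 + 0.0019607184) = 0.05273.
z* for 90% confidence is 1.645, so the margin of error is 1.645 × 0.05273 = 0.08674.
Point estimate p̂₁ − p̂₂ = 0.2730 − 0.1980 = 0.0750.
0.0750 ± 0.08674 → (-0.01174, 0.16174).
The interval (-0.01174, 0.16174) contains 0, so the difference is not significant.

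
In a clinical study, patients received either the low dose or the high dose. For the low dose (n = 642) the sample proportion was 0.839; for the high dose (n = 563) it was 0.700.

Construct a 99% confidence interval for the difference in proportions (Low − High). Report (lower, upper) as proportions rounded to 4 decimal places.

Each SE is √(p̂(1−p̂)/n): √(0.8390·0.1610/642) = 0.01451 and √(0.7000·0.3000/563) = 0.01931.
SE(p̂₁ − p̂₂) = √(SE₁² + SE₂²) = √(0.0002105401 + 0.0003728761) = 0.02415, since the two samples are independent.
At 99% confidence z* = 2.576; margin = 2.576 × 0.02415 = 0.06221.
The difference is 0.8390 − 0.7000 = 0.1390, so the interval is 0.1390 ± 0.06221 = (0.0768, 0.2012).

(0.0768, 0.2012)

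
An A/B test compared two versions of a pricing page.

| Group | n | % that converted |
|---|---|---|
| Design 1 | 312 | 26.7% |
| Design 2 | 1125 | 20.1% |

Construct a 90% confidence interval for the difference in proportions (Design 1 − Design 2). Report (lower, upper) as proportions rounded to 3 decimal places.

(0.020, 0.112)

The two standard errors are √(0.2670×0.7330/312) = 0.02505 and √(0.2010×0.7990/1125) = 0.01195.
Because the samples are independent, SE_diff = √(0.02505² + 0.01195²) = 0.02775.
Using z* = 1.645 for 90%, ME = 1.645 × 0.02775 = 0.04565.
p̂₁ − p̂₂ = 0.0660; interval 0.0660 ± 0.04565 gives (0.020, 0.112).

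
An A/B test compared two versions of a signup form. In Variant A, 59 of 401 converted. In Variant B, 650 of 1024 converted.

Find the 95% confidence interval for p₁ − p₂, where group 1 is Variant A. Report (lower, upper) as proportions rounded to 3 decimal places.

Sample proportions: 59/401 = 0.1471, 650/1024 = 0.6348.
Each SE is √(p̂(1−p̂)/n): √(0.1471·0.8529/401) = 0.01769 and √(0.6348·0.3652/1024) = 0.01505.
SE(p̂₁ − p̂₂) = √(SE₁² + SE₂²) = √(0.0003129361 + 0.0002265025) = 0.02323, since the two samples are independent.
At 95% confidence z* = 1.960; margin = 1.960 × 0.02323 = 0.04553.
The difference is 0.1471 − 0.6348 = -0.4877, so the interval is -0.4877 ± 0.04553 = (-0.533, -0.442).

(-0.533, -0.442)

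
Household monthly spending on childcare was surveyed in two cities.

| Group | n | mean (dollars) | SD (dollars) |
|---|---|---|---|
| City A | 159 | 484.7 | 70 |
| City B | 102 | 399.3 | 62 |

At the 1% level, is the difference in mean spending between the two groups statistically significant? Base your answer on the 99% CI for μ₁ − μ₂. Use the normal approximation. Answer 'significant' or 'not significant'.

significant

SE₁ = s₁/√n₁ = 70/√159 = 5.5514; SE₂ = 62/√102 = 6.1389.
Independent samples, unequal variances: SE_diff = √(SE₁² + SE₂²) = √(30.81804196 + 37.68609321) = 8.2767.
z* = 2.576, so margin of error = 2.576 × 8.2767 = 21.3208.
Difference in means = 484.7 − 399.3 = 85.4000.
85.4000 ± 21.3208 → (64.0792, 106.7208).
The interval (64.0792, 106.7208) does not contain 0, so the difference is significant.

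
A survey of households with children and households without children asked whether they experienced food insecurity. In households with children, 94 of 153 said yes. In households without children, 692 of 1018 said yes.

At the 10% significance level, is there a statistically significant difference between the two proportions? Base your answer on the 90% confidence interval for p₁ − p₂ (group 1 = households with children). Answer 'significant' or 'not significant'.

not significant

Sample proportions: 94/153 = 0.6144, 692/1018 = 0.6798.
Each SE is √(p̂(1−p̂)/n): √(0.6144·0.3856/153) = 0.03935 and √(0.6798·0.3202/1018) = 0.01462.
SE(p̂₁ − p̂₂) = √(SE₁² + SE₂²) = √(0.0015484225 + 0.0002137444) = 0.04198, since the two samples are independent.
At 90% confidence z* = 1.645; margin = 1.645 × 0.04198 = 0.06906.
The difference is 0.6144 − 0.6798 = -0.0654, so the interval is -0.0654 ± 0.06906 = (-0.13446, 0.00366).
The interval (-0.13446, 0.00366) contains 0, so the difference is not significant.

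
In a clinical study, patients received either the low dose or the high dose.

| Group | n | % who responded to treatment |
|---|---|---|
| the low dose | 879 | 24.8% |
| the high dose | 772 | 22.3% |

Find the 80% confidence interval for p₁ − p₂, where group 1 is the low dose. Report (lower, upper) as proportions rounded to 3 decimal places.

The two standard errors are √(0.2480×0.7520/879) = 0.01457 and √(0.2230×0.7770/772) = 0.01498.
Because the samples are independent, SE_diff = √(0.01457² + 0.01498²) = 0.02090.
Using z* = 1.282 for 80%, ME = 1.282 × 0.02090 = 0.02679.
p̂₁ − p̂₂ = 0.0250; interval 0.0250 ± 0.02679 gives (-0.002, 0.052).

(-0.002, 0.052)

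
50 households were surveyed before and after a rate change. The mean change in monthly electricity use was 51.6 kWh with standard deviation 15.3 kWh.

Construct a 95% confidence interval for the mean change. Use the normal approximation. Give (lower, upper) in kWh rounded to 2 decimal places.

(47.36, 55.84)

This is a matched-pairs design, so SE = s_d/√n = 15.3/√50 = 2.1637.
Margin = 1.960 × 2.1637 = 4.2409; the interval is 51.6 ± 4.2409 = (47.36, 55.84).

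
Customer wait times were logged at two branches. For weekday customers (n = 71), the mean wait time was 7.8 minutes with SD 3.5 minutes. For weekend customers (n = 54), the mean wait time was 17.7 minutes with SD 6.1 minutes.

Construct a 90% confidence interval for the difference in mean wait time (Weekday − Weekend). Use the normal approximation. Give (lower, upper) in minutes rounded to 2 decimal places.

Standard errors of each mean: 3.5/√71 = 0.4154 and 6.1/√54 = 0.8301.
SE(x̄₁ − x̄₂) = √(0.4154² + 0.8301²) = 0.9282 for independent samples with unequal variances.
With z* = 1.645, the margin is 1.645 × 0.9282 = 1.5269.
x̄₁ − x̄₂ = 7.8 − 17.7 = -9.9000; the interval is -9.9000 ± 1.5269 = (-11.43, -8.37).

(-11.43, -8.37)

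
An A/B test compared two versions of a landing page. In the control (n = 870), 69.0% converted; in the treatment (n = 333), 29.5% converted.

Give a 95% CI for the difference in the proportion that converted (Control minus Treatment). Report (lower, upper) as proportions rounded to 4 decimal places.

Each SE is √(p̂(1−p̂)/n): √(0.6900·0.3100/870) = 0.01568 and √(0.2950·0.7050/333) = 0.02499.
SE(p̂₁ − p̂₂) = √(SE₁² + SE₂²) = √(0.0002458624 + 0.0006245001) = 0.02950, since the two samples are independent.
At 95% confidence z* = 1.960; margin = 1.960 × 0.02950 = 0.05782.
The difference is 0.6900 − 0.2950 = 0.3950, so the interval is 0.3950 ± 0.05782 = (0.3372, 0.4528).

(0.3372, 0.4528)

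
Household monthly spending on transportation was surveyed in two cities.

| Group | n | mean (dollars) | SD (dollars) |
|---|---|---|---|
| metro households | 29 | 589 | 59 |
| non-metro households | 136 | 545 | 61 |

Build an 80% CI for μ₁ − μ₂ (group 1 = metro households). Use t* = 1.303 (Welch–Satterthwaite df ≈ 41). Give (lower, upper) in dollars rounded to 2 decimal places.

(28.18, 59.82)

Per-group SEs: s₁/√n₁ = 59/√29 = 10.9560, s₂/√n₂ = 61/√136 = 5.2307.
Unpooled SE of the difference: √(120.033936 + 27.36022249) = 12.1406.
Margin of error = t* · SE = 1.303 × 12.1406 = 15.8192.
x̄₁ − x̄₂ = 589 − 545 = 44.0000.
CI: 44.0000 ± 15.8192 = (28.18, 59.82).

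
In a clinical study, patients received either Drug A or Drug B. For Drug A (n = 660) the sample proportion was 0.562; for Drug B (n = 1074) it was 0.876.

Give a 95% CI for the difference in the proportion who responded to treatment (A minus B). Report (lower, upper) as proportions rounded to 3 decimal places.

Each SE is √(p̂(1−p̂)/n): √(0.5620·0.4380/660) = 0.01931 and √(0.8760·0.1240/1074) = 0.01006.
SE(p̂₁ − p̂₂) = √(SE₁² + SE₂²) = √(0.0003728761 + 0.0001012036) = 0.02177, since the two samples are independent.
At 95% confidence z* = 1.960; margin = 1.960 × 0.02177 = 0.04267.
The difference is 0.5620 − 0.8760 = -0.3140, so the interval is -0.3140 ± 0.04267 = (-0.357, -0.271).

(-0.357, -0.271)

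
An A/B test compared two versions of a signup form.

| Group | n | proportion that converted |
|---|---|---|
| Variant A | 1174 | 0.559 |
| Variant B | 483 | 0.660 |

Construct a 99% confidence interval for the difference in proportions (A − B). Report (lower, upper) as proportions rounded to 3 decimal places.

(-0.168, -0.034)

SE₁ = √(p̂₁(1−p̂₁)/n₁) = √(0.5590·0.4410/1174) = 0.01449; SE₂ = √(0.6600·0.3400/483) = 0.02155.
Independent samples: SE of the difference = √(SE₁² + SE₂²) = √(0.0002099601 + 0.0004644025) = 0.02597.
z* for 99% confidence is 2.576, so the margin of error is 2.576 × 0.02597 = 0.06690.
Point estimate p̂₁ − p̂₂ = 0.5590 − 0.6600 = -0.1010.
-0.1010 ± 0.06690 → (-0.168, -0.034).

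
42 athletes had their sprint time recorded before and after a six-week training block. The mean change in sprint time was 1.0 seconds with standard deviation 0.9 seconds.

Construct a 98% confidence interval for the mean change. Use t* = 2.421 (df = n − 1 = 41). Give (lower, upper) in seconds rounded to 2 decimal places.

(0.66, 1.34)

This is a matched-pairs design, so SE = s_d/√n = 0.9/√42 = 0.1389.
Margin = 2.421 × 0.1389 = 0.3363; the interval is 1.0 ± 0.3363 = (0.66, 1.34).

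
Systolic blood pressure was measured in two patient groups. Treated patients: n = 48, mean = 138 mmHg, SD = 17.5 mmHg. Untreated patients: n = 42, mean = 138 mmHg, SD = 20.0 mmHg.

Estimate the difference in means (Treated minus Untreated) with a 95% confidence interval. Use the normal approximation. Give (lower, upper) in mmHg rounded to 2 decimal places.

(-7.82, 7.82)

Per-group SEs: s₁/√n₁ = 17.5/√48 = 2.5259, s₂/√n₂ = 20.0/√42 = 3.0861.
Unpooled SE of the difference: √(6.38017081 + 9.52401321) = 3.9880.
Margin of error = z* · SE = 1.960 × 3.9880 = 7.8165.
x̄₁ − x̄₂ = 138 − 138 = 0.0000.
CI: 0.0000 ± 7.8165 = (-7.82, 7.82).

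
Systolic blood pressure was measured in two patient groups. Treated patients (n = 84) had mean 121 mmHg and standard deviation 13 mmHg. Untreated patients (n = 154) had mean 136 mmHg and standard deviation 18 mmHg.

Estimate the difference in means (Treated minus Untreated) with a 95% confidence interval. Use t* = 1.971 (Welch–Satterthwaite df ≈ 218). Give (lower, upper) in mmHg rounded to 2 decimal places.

Per-group SEs: s₁/√n₁ = 13/√84 = 1.4184, s₂/√n₂ = 18/√154 = 1.4505.
Unpooled SE of the difference: √(2.01185856 + 2.10395025) = 2.0287.
Margin of error = t* · SE = 1.971 × 2.0287 = 3.9986.
x̄₁ − x̄₂ = 121 − 136 = -15.0000.
CI: -15.0000 ± 3.9986 = (-19.00, -11.00).

(-19.00, -11.00)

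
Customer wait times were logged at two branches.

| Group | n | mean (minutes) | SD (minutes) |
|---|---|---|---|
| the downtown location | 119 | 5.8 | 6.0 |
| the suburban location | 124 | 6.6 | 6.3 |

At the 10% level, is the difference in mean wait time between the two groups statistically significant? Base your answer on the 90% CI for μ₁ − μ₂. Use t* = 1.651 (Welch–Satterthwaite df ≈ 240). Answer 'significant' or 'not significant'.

not significant

Standard errors of each mean: 6.0/√119 = 0.5500 and 6.3/√124 = 0.5658.
SE(x̄₁ − x̄₂) = √(0.5500² + 0.5658²) = 0.7891 for independent samples with unequal variances.
With t* = 1.651, the margin is 1.651 × 0.7891 = 1.3028.
x̄₁ − x̄₂ = 5.8 − 6.6 = -0.8000; the interval is -0.8000 ± 1.3028 = (-2.1028, 0.5028).
The interval (-2.1028, 0.5028) contains 0, so the difference is not significant.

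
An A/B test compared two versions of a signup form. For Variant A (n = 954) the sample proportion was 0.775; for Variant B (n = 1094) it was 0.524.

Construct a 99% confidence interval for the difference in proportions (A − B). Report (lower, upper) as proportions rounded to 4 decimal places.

SE₁ = √(p̂₁(1−p̂₁)/n₁) = √(0.7750·0.2250/954) = 0.01352; SE₂ = √(0.5240·0.4760/1094) = 0.01510.
Independent samples: SE of the difference = √(SE₁² + SE₂²) = √(0.0001827904 + 0.00022801) = 0.02027.
z* for 99% confidence is 2.576, so the margin of error is 2.576 × 0.02027 = 0.05222.
Point estimate p̂₁ − p̂₂ = 0.7750 − 0.5240 = 0.2510.
0.2510 ± 0.05222 → (0.1988, 0.3032).

(0.1988, 0.3032)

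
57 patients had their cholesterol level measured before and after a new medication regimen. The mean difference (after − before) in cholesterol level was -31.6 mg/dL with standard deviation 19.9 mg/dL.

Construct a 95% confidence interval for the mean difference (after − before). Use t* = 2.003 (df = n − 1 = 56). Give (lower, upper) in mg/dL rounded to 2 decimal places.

(-36.88, -26.32)

Paired design: SE = s_d/√n = 19.9/√57 = 2.6358.
t* = 2.003; margin of error = 2.003 × 2.6358 = 5.2795.
-31.6 ± 5.2795 → (-36.88, -26.32).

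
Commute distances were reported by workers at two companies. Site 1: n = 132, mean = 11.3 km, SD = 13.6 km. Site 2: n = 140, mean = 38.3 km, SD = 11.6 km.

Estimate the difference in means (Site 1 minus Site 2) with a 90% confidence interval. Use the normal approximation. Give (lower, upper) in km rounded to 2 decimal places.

(-29.53, -24.47)

Standard errors of each mean: 13.6/√132 = 1.1837 and 11.6/√140 = 0.9804.
SE(x̄₁ − x̄₂) = √(1.1837² + 0.9804²) = 1.5370 for independent samples with unequal variances.
With z* = 1.645, the margin is 1.645 × 1.5370 = 2.5284.
x̄₁ − x̄₂ = 11.3 − 38.3 = -27.0000; the interval is -27.0000 ± 2.5284 = (-29.53, -24.47).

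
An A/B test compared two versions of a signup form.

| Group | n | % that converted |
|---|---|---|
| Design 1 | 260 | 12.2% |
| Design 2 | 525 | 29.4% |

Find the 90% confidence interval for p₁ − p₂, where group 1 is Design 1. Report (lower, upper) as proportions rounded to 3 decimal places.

(-0.219, -0.125)

The two standard errors are √(0.1220×0.8780/260) = 0.02030 and √(0.2940×0.7060/525) = 0.01988.
Because the samples are independent, SE_diff = √(0.02030² + 0.01988²) = 0.02841.
Using z* = 1.645 for 90%, ME = 1.645 × 0.02841 = 0.04673.
p̂₁ − p̂₂ = -0.1720; interval -0.1720 ± 0.04673 gives (-0.219, -0.125).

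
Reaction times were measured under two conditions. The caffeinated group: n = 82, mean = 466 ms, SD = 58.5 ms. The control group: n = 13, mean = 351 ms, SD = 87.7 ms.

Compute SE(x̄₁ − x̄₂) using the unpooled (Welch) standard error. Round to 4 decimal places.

25.1669

SE₁ = s₁/√n₁ = 58.5/√82 = 6.4602; SE₂ = 87.7/√13 = 24.3236.
Independent samples, unequal variances: SE_diff = √(SE₁² + SE₂²) = √(41.73418404 + 591.63751696) = 25.1669.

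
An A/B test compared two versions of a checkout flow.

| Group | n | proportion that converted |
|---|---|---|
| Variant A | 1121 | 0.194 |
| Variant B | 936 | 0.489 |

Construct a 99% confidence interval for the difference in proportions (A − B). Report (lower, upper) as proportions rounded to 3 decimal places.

Each SE is √(p̂(1−p̂)/n): √(0.1940·0.8060/1121) = 0.01181 and √(0.4890·0.5110/936) = 0.01634.
SE(p̂₁ − p̂₂) = √(SE₁² + SE₂²) = √(0.0001394761 + 0.0002669956) = 0.02016, since the two samples are independent.
At 99% confidence z* = 2.576; margin = 2.576 × 0.02016 = 0.05193.
The difference is 0.1940 − 0.4890 = -0.2950, so the interval is -0.2950 ± 0.05193 = (-0.347, -0.243).

(-0.347, -0.243)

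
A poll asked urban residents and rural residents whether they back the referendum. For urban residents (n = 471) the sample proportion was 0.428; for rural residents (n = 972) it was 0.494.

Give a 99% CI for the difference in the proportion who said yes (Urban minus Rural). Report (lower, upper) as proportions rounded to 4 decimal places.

The two standard errors are √(0.4280×0.5720/471) = 0.02280 and √(0.4940×0.5060/972) = 0.01604.
Because the samples are independent, SE_diff = √(0.02280² + 0.01604²) = 0.02788.
Using z* = 2.576 for 99%, ME = 2.576 × 0.02788 = 0.07182.
p̂₁ − p̂₂ = -0.0660; interval -0.0660 ± 0.07182 gives (-0.1378, 0.0058).

(-0.1378, 0.0058)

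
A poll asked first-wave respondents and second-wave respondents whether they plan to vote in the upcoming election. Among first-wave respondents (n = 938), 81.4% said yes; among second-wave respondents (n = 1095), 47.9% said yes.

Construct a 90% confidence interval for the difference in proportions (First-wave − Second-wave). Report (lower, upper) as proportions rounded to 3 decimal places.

(0.303, 0.367)

The two standard errors are √(0.8140×0.1860/938) = 0.01270 and √(0.4790×0.5210/1095) = 0.01510.
Because the samples are independent, SE_diff = √(0.01270² + 0.01510²) = 0.01973.
Using z* = 1.645 for 90%, ME = 1.645 × 0.01973 = 0.03246.
p̂₁ − p̂₂ = 0.3350; interval 0.3350 ± 0.03246 gives (0.303, 0.367).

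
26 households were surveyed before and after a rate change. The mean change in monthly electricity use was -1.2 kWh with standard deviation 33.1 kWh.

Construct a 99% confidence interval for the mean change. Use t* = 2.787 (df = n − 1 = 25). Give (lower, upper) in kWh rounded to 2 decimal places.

(-19.29, 16.89)

This is a matched-pairs design, so SE = s_d/√n = 33.1/√26 = 6.4914.
Margin = 2.787 × 6.4914 = 18.0915; the interval is -1.2 ± 18.0915 = (-19.29, 16.89).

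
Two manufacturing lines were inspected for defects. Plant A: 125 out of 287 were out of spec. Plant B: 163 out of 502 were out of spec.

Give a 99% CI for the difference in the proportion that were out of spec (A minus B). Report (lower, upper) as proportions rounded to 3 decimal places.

p̂₁ = 125/287 = 0.4355 and p̂₂ = 163/502 = 0.3247.
SE₁ = √(p̂₁(1−p̂₁)/n₁) = √(0.4355·0.5645/287) = 0.02927; SE₂ = √(0.3247·0.6753/502) = 0.02090.
Independent samples: SE of the difference = √(SE₁² + SE₂²) = √(0.0008567329 + 0.00043681) = 0.03597.
z* for 99% confidence is 2.576, so the margin of error is 2.576 × 0.03597 = 0.09266.
Point estimate p̂₁ − p̂₂ = 0.4355 − 0.3247 = 0.1108.
0.1108 ± 0.09266 → (0.018, 0.203).

(0.018, 0.203)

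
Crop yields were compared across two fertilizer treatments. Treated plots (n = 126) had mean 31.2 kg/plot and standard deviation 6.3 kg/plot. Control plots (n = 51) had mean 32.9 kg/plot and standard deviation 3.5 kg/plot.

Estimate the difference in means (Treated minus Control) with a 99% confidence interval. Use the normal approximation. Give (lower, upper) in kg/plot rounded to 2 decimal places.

(-3.62, 0.22)

Per-group SEs: s₁/√n₁ = 6.3/√126 = 0.5612, s₂/√n₂ = 3.5/√51 = 0.4901.
Unpooled SE of the difference: √(0.31494544 + 0.24019801) = 0.7451.
Margin of error = z* · SE = 2.576 × 0.7451 = 1.9194.
x̄₁ − x̄₂ = 31.2 − 32.9 = -1.7000.
CI: -1.7000 ± 1.9194 = (-3.62, 0.22).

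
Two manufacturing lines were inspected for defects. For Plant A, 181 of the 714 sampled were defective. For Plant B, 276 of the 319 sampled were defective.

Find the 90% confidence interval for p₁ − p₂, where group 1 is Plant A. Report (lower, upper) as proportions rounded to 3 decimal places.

Sample proportions: 181/714 = 0.2535, 276/319 = 0.8652.
Each SE is √(p̂(1−p̂)/n): √(0.2535·0.7465/714) = 0.01628 and √(0.8652·0.1348/319) = 0.01912.
SE(p̂₁ − p̂₂) = √(SE₁² + SE₂²) = √(0.0002650384 + 0.0003655744) = 0.02511, since the two samples are independent.
At 90% confidence z* = 1.645; margin = 1.645 × 0.02511 = 0.04131.
The difference is 0.2535 − 0.8652 = -0.6117, so the interval is -0.6117 ± 0.04131 = (-0.653, -0.570).

(-0.653, -0.570)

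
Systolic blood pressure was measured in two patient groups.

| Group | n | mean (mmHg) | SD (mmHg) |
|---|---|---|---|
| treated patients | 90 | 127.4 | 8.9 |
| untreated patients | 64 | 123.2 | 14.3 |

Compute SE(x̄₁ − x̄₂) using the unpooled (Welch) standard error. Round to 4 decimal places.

2.0187

SE₁ = s₁/√n₁ = 8.9/√90 = 0.9381; SE₂ = 14.3/√64 = 1.7875.
Independent samples, unequal variances: SE_diff = √(SE₁² + SE₂²) = √(0.88003161 + 3.19515625) = 2.0187.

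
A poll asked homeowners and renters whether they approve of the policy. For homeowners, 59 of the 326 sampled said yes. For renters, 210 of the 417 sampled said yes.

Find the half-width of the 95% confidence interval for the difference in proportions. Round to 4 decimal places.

0.0636

Sample proportions: 59/326 = 0.1810, 210/417 = 0.5036.
Each SE is √(p̂(1−p̂)/n): √(0.1810·0.8190/326) = 0.02132 and √(0.5036·0.4964/417) = 0.02448.
SE(p̂₁ − p̂₂) = √(SE₁² + SE₂²) = √(0.0004545424 + 0.0005992704) = 0.03246, since the two samples are independent.
At 95% confidence z* = 1.960; margin = 1.960 × 0.03246 = 0.06362.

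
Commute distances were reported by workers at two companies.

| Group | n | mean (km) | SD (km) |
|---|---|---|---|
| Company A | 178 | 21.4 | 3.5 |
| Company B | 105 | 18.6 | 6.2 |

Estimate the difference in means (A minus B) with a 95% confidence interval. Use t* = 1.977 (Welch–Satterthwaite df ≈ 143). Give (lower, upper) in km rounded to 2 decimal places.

Per-group SEs: s₁/√n₁ = 3.5/√178 = 0.2623, s₂/√n₂ = 6.2/√105 = 0.6051.
Unpooled SE of the difference: √(0.06880129 + 0.36614601) = 0.6595.
Margin of error = t* · SE = 1.977 × 0.6595 = 1.3038.
x̄₁ − x̄₂ = 21.4 − 18.6 = 2.8000.
CI: 2.8000 ± 1.3038 = (1.50, 4.10).

(1.50, 4.10)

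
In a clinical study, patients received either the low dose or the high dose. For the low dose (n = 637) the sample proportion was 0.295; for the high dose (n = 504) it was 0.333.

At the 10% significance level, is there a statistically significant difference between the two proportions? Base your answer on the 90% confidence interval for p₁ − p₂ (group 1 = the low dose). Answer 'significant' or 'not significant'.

not significant

The two standard errors are √(0.2950×0.7050/637) = 0.01807 and √(0.3330×0.6670/504) = 0.02099.
Because the samples are independent, SE_diff = √(0.01807² + 0.02099²) = 0.02770.
Using z* = 1.645 for 90%, ME = 1.645 × 0.02770 = 0.04557.
p̂₁ − p̂₂ = -0.0380; interval -0.0380 ± 0.04557 gives (-0.08357, 0.00757).
The interval (-0.08357, 0.00757) contains 0, so the difference is not significant.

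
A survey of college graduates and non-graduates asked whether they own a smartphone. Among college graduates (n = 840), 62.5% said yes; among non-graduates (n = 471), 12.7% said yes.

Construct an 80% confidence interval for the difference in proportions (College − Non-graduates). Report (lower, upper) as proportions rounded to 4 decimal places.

(0.4689, 0.5271)

The two standard errors are √(0.6250×0.3750/840) = 0.01670 and √(0.1270×0.8730/471) = 0.01534.
Because the samples are independent, SE_diff = √(0.01670² + 0.01534²) = 0.02268.
Using z* = 1.282 for 80%, ME = 1.282 × 0.02268 = 0.02908.
p̂₁ − p̂₂ = 0.4980; interval 0.4980 ± 0.02908 gives (0.4689, 0.5271).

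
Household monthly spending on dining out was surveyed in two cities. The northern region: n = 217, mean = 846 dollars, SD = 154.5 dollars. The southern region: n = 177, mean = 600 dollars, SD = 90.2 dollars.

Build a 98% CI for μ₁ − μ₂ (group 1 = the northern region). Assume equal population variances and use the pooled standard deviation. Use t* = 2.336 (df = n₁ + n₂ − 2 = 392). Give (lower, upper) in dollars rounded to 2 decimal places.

s_p = √[((n₁−1)s₁² + (n₂−1)s₂²)/(n₁+n₂−2)] = √[(216·154.5² + 176·90.2²)/392] = 129.6376.
SE = 129.6376·√(1/217 + 1/177) = 13.1299.
With t* = 2.336, margin = 2.336 × 13.1299 = 30.6714.
x̄₁ − x̄₂ = 846 − 600 = 246.0000; interval 246.0000 ± 30.6714 = (215.33, 276.67).

(215.33, 276.67)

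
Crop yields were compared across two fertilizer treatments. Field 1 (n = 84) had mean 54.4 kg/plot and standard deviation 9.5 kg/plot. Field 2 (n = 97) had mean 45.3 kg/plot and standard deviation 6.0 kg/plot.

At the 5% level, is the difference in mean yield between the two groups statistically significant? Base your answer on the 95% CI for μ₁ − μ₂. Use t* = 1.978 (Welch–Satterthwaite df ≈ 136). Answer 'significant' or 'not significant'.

Per-group SEs: s₁/√n₁ = 9.5/√84 = 1.0365, s₂/√n₂ = 6.0/√97 = 0.6092.
Unpooled SE of the difference: √(1.07433225 + 0.37112464) = 1.2023.
Margin of error = t* · SE = 1.978 × 1.2023 = 2.3781.
x̄₁ − x̄₂ = 54.4 − 45.3 = 9.1000.
CI: 9.1000 ± 2.3781 = (6.7219, 11.4781).
The interval (6.7219, 11.4781) does not contain 0, so the difference is significant.

significant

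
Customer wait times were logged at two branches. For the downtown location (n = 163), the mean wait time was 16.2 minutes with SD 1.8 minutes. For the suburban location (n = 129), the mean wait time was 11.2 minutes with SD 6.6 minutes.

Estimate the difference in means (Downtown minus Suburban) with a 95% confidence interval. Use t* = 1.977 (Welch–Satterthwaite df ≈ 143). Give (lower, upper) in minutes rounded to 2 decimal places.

SE₁ = s₁/√n₁ = 1.8/√163 = 0.1410; SE₂ = 6.6/√129 = 0.5811.
Independent samples, unequal variances: SE_diff = √(SE₁² + SE₂²) = √(0.019881 + 0.33767721) = 0.5980.
t* = 1.977, so margin of error = 1.977 × 0.5980 = 1.1822.
Difference in means = 16.2 − 11.2 = 5.0000.
5.0000 ± 1.1822 → (3.82, 6.18).

(3.82, 6.18)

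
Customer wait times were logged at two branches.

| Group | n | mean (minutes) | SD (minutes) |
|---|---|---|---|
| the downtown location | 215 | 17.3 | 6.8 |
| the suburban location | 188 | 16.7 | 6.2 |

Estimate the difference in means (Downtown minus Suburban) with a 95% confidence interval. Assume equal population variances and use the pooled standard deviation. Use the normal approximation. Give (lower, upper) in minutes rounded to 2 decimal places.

(-0.68, 1.88)

s_p = √[((n₁−1)s₁² + (n₂−1)s₂²)/(n₁+n₂−2)] = √[(214·6.8² + 187·6.2²)/401] = 6.5271.
SE = 6.5271·√(1/215 + 1/188) = 0.6517.
With z* = 1.960, margin = 1.960 × 0.6517 = 1.2773.
x̄₁ − x̄₂ = 17.3 − 16.7 = 0.6000; interval 0.6000 ± 1.2773 = (-0.68, 1.88).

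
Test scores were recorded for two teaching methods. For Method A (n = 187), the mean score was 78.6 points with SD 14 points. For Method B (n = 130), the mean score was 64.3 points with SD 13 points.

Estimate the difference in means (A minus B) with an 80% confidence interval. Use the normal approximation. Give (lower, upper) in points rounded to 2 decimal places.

Per-group SEs: s₁/√n₁ = 14/√187 = 1.0238, s₂/√n₂ = 13/√130 = 1.1402.
Unpooled SE of the difference: √(1.04816644 + 1.30005604) = 1.5324.
Margin of error = z* · SE = 1.282 × 1.5324 = 1.9645.
x̄₁ − x̄₂ = 78.6 − 64.3 = 14.3000.
CI: 14.3000 ± 1.9645 = (12.34, 16.26).

(12.34, 16.26)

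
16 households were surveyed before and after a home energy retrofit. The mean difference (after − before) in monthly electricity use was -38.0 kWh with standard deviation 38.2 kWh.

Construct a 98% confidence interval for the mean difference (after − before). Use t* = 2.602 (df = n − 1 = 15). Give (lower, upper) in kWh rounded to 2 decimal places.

This is a matched-pairs design, so SE = s_d/√n = 38.2/√16 = 9.5500.
Margin = 2.602 × 9.5500 = 24.8491; the interval is -38.0 ± 24.8491 = (-62.85, -13.15).

(-62.85, -13.15)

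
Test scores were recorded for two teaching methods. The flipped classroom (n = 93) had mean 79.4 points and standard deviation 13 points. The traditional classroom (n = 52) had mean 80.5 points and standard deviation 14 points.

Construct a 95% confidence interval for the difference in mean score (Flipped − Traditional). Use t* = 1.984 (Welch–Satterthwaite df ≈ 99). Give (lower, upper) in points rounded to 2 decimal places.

(-5.79, 3.59)

SE₁ = s₁/√n₁ = 13/√93 = 1.3480; SE₂ = 14/√52 = 1.9415.
Independent samples, unequal variances: SE_diff = √(SE₁² + SE₂²) = √(1.817104 + 3.76942225) = 2.3636.
t* = 1.984, so margin of error = 1.984 × 2.3636 = 4.6894.
Difference in means = 79.4 − 80.5 = -1.1000.
-1.1000 ± 4.6894 → (-5.79, 3.59).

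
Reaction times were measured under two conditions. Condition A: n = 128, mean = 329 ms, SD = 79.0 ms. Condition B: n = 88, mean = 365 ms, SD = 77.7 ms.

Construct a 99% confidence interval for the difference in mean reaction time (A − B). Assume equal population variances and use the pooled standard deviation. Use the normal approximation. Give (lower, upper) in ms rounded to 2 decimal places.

s_p = √[((n₁−1)s₁² + (n₂−1)s₂²)/(n₁+n₂−2)] = √[(127·79.0² + 87·77.7²)/214] = 78.4741.
SE = 78.4741·√(1/128 + 1/88) = 10.8669.
With z* = 2.576, margin = 2.576 × 10.8669 = 27.9931.
x̄₁ − x̄₂ = 329 − 365 = -36.0000; interval -36.0000 ± 27.9931 = (-63.99, -8.01).

(-63.99, -8.01)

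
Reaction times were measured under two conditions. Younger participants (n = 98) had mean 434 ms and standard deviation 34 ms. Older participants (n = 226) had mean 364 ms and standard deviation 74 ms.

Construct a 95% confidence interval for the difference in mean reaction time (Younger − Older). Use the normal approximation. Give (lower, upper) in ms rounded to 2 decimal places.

(58.24, 81.76)

Per-group SEs: s₁/√n₁ = 34/√98 = 3.4345, s₂/√n₂ = 74/√226 = 4.9224.
Unpooled SE of the difference: √(11.79579025 + 24.23002176) = 6.0022.
Margin of error = z* · SE = 1.960 × 6.0022 = 11.7643.
x̄₁ − x̄₂ = 434 − 364 = 70.0000.
CI: 70.0000 ± 11.7643 = (58.24, 81.76).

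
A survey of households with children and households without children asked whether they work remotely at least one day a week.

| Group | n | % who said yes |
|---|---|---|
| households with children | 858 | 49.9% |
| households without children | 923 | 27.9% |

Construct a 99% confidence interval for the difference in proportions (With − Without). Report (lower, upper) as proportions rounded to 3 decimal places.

(0.162, 0.278)

The two standard errors are √(0.4990×0.5010/858) = 0.01707 and √(0.2790×0.7210/923) = 0.01476.
Because the samples are independent, SE_diff = √(0.01707² + 0.01476²) = 0.02257.
Using z* = 2.576 for 99%, ME = 2.576 × 0.02257 = 0.05814.
p̂₁ − p̂₂ = 0.2200; interval 0.2200 ± 0.05814 gives (0.162, 0.278).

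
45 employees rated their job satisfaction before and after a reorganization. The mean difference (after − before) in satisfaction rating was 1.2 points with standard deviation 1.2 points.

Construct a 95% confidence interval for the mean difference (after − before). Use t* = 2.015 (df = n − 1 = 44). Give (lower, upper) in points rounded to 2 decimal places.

(0.84, 1.56)

This is a matched-pairs design, so SE = s_d/√n = 1.2/√45 = 0.1789.
Margin = 2.015 × 0.1789 = 0.3605; the interval is 1.2 ± 0.3605 = (0.84, 1.56).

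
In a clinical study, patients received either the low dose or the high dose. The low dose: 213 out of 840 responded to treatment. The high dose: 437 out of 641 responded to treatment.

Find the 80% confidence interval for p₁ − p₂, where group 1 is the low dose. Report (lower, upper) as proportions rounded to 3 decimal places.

Sample proportions: 213/840 = 0.2536, 437/641 = 0.6817.
Each SE is √(p̂(1−p̂)/n): √(0.2536·0.7464/840) = 0.01501 and √(0.6817·0.3183/641) = 0.01840.
SE(p̂₁ − p̂₂) = √(SE₁² + SE₂²) = √(0.0002253001 + 0.00033856) = 0.02375, since the two samples are independent.
At 80% confidence z* = 1.282; margin = 1.282 × 0.02375 = 0.03045.
The difference is 0.2536 − 0.6817 = -0.4281, so the interval is -0.4281 ± 0.03045 = (-0.459, -0.398).

(-0.459, -0.398)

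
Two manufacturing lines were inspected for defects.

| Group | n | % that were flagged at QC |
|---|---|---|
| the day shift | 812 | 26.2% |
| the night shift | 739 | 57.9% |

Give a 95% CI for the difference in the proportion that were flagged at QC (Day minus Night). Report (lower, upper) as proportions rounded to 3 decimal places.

(-0.364, -0.270)

Each SE is √(p̂(1−p̂)/n): √(0.2620·0.7380/812) = 0.01543 and √(0.5790·0.4210/739) = 0.01816.
SE(p̂₁ − p̂₂) = √(SE₁² + SE₂²) = √(0.0002380849 + 0.0003297856) = 0.02383, since the two samples are independent.
At 95% confidence z* = 1.960; margin = 1.960 × 0.02383 = 0.04671.
The difference is 0.2620 − 0.5790 = -0.3170, so the interval is -0.3170 ± 0.04671 = (-0.364, -0.270).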